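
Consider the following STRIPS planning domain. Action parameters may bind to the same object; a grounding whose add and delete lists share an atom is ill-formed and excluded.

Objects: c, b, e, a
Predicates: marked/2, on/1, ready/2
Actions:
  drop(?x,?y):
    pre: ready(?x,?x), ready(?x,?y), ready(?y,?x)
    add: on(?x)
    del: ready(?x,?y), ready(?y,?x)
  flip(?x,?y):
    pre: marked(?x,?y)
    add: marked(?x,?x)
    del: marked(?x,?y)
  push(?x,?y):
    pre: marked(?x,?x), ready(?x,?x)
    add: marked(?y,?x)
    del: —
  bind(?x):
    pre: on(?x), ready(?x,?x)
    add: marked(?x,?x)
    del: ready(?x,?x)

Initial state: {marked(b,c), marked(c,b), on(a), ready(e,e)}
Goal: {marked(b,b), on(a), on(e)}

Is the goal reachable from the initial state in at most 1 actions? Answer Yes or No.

No

1. drop(e,e)  →  {marked(b,c), marked(c,b), on(a), on(e)}
2. flip(b,c)  →  {marked(b,b), marked(c,b), on(a), on(e)}
optimal plan length = 2; 2 > 1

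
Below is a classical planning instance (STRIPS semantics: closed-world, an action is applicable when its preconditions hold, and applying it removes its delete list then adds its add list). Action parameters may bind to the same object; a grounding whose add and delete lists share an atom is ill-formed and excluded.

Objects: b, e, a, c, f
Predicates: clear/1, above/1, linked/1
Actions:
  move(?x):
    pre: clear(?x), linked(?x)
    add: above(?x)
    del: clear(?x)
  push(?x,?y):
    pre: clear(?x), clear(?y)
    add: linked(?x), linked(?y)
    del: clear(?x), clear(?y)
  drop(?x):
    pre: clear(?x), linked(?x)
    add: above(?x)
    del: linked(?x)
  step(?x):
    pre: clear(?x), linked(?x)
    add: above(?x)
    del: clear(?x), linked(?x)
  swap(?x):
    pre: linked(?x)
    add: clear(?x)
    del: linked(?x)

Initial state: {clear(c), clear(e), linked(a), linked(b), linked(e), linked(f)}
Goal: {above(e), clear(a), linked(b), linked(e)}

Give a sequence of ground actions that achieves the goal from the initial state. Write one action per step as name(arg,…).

1. move(e)  →  {above(e), clear(c), linked(a), linked(b), linked(e), linked(f)}
2. swap(a)  →  {above(e), clear(a), clear(c), linked(b), linked(e), linked(f)}

move(e); swap(a)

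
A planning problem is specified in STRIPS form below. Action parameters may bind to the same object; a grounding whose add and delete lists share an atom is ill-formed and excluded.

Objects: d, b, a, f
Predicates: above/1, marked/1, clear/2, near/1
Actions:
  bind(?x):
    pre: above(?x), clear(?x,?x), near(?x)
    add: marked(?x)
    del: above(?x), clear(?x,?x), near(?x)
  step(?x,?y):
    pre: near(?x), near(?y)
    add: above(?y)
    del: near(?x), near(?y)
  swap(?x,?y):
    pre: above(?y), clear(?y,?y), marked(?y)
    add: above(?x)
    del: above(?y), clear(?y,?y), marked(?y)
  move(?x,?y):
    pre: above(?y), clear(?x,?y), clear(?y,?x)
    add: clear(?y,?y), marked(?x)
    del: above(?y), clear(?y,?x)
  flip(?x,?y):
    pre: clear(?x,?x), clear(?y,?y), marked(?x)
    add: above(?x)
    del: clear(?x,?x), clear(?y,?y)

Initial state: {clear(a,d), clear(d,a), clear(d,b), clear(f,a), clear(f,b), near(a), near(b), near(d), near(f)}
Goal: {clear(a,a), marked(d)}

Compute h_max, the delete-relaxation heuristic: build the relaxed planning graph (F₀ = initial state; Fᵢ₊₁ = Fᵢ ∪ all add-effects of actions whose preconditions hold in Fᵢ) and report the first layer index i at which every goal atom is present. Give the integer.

2

F0 = init (9 atoms)
F1 = F0 ∪ {above(a), above(b), above(d), above(f)}  (13 atoms)
F2 = F1 ∪ {clear(a,a), clear(d,d), marked(a), marked(d)}  (17 atoms)
goal ⊆ F2  ⇒  h_max = 2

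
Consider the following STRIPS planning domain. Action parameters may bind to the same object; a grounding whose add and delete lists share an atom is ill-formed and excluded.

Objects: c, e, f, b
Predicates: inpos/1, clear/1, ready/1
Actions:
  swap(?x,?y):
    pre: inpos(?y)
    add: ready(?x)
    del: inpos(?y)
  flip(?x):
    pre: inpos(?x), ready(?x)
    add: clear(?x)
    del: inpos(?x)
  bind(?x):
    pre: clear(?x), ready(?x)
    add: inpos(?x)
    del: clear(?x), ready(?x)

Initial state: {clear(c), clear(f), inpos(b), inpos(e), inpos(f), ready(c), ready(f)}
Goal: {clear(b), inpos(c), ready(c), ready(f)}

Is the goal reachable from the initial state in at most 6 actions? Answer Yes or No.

Yes

1. swap(b,e)  →  {clear(c), clear(f), inpos(b), inpos(f), ready(b), ready(c), ready(f)}
2. flip(b)  →  {clear(b), clear(c), clear(f), inpos(f), ready(b), ready(c), ready(f)}
3. bind(c)  →  {clear(b), clear(f), inpos(c), inpos(f), ready(b), ready(f)}
4. swap(c,f)  →  {clear(b), clear(f), inpos(c), ready(b), ready(c), ready(f)}
optimal plan length = 4; 4 ≤ 6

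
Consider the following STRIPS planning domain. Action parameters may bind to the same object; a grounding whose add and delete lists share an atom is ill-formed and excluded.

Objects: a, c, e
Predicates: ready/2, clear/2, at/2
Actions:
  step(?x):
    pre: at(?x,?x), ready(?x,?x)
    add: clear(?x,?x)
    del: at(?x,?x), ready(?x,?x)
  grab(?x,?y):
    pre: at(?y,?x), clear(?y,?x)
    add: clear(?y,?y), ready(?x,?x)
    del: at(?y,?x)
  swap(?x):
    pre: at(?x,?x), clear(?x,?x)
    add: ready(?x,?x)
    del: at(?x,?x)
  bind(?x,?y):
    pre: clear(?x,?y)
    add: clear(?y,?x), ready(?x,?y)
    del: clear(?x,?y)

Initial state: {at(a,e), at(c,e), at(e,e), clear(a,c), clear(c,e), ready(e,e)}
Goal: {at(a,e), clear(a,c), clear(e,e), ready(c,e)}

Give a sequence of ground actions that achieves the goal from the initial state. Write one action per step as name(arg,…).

1. step(e)  →  {at(a,e), at(c,e), clear(a,c), clear(c,e), clear(e,e)}
2. bind(c,e)  →  {at(a,e), at(c,e), clear(a,c), clear(e,c), clear(e,e), ready(c,e)}

step(e); bind(c,e)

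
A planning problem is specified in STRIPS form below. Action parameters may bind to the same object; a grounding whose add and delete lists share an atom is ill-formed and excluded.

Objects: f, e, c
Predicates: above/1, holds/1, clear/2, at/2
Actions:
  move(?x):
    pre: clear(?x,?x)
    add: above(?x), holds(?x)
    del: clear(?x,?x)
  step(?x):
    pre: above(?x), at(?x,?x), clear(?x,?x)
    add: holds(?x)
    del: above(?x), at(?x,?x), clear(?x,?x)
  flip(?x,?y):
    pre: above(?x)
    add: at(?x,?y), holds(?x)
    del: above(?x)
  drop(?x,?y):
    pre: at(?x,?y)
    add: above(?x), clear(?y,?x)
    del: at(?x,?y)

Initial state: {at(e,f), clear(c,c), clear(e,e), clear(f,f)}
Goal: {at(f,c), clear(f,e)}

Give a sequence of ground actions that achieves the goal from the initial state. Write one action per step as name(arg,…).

move(f); flip(f,c); drop(e,f)

1. move(f)  →  {above(f), at(e,f), clear(c,c), clear(e,e), holds(f)}
2. flip(f,c)  →  {at(e,f), at(f,c), clear(c,c), clear(e,e), holds(f)}
3. drop(e,f)  →  {above(e), at(f,c), clear(c,c), clear(e,e), clear(f,e), holds(f)}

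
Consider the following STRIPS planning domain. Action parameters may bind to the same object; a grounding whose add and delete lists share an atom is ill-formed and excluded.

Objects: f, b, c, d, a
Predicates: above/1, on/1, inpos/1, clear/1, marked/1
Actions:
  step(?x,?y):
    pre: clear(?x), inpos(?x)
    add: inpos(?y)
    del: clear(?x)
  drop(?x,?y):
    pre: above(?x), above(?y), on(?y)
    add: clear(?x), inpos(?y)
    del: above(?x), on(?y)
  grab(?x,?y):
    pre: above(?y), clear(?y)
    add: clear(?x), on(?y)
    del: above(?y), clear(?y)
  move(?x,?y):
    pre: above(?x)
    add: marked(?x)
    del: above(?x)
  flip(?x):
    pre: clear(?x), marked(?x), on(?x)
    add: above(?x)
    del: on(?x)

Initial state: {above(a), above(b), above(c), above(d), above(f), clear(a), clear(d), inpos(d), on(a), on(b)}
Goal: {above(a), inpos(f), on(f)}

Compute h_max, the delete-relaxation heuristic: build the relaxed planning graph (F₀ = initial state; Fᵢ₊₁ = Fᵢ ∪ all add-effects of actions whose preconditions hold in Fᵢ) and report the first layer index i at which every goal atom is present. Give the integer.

F0 = init (10 atoms)
F1 = F0 ∪ {clear(b), clear(c), clear(f), inpos(a), inpos(b), inpos(c), inpos(f), marked(a), marked(b), marked(c), marked(d), marked(f), on(d)}  (23 atoms)
F2 = F1 ∪ {on(c), on(f)}  (25 atoms)
goal ⊆ F2  ⇒  h_max = 2

2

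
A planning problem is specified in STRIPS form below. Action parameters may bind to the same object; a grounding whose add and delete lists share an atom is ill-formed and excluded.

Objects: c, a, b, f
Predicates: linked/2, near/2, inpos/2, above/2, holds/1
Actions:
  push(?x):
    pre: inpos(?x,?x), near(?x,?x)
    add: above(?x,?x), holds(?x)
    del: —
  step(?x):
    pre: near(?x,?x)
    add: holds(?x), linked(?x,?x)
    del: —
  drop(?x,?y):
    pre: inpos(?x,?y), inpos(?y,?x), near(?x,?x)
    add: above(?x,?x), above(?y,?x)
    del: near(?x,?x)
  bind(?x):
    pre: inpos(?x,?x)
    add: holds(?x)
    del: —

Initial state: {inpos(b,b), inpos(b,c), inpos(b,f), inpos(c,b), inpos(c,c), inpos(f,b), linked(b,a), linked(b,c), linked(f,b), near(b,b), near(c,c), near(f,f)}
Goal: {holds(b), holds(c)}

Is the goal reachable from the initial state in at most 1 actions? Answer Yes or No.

1. push(c)  →  {above(c,c), holds(c), inpos(b,b), inpos(b,c), inpos(b,f), inpos(c,b), inpos(c,c), inpos(f,b), linked(b,a), linked(b,c), linked(f,b), near(b,b), near(c,c), near(f,f)}
2. push(b)  →  {above(b,b), above(c,c), holds(b), holds(c), inpos(b,b), inpos(b,c), inpos(b,f), inpos(c,b), inpos(c,c), inpos(f,b), linked(b,a), linked(b,c), linked(f,b), near(b,b), near(c,c), near(f,f)}
optimal plan length = 2; 2 > 1

No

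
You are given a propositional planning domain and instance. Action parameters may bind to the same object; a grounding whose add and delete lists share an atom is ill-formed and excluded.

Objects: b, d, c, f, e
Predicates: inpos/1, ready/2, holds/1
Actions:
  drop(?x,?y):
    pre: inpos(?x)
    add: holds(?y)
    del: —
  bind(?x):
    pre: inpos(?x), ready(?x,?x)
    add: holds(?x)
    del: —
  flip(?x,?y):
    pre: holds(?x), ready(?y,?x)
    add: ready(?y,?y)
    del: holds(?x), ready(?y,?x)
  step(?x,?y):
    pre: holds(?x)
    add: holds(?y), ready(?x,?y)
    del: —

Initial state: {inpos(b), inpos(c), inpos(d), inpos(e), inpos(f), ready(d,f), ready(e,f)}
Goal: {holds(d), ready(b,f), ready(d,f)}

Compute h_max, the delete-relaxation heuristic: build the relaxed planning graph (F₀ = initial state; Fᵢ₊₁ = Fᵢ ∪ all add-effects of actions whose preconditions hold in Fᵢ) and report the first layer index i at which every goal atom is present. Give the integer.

2

F0 = init (7 atoms)
F1 = F0 ∪ {holds(b), holds(c), holds(d), holds(e), holds(f)}  (12 atoms)
F2 = F1 ∪ {ready(b,b), ready(b,c), ready(b,d), ready(b,e), ready(b,f), ready(c,b), ready(c,c), ready(c,d), ready(c,e), ready(c,f), ready(d,b), ready(d,c), ready(d,d), ready(d,e), ready(e,b), ready(e,c), ready(e,d), ready(e,e), ready(f,b), ready(f,c), ready(f,d), ready(f,e), ready(f,f)}  (35 atoms)
goal ⊆ F2  ⇒  h_max = 2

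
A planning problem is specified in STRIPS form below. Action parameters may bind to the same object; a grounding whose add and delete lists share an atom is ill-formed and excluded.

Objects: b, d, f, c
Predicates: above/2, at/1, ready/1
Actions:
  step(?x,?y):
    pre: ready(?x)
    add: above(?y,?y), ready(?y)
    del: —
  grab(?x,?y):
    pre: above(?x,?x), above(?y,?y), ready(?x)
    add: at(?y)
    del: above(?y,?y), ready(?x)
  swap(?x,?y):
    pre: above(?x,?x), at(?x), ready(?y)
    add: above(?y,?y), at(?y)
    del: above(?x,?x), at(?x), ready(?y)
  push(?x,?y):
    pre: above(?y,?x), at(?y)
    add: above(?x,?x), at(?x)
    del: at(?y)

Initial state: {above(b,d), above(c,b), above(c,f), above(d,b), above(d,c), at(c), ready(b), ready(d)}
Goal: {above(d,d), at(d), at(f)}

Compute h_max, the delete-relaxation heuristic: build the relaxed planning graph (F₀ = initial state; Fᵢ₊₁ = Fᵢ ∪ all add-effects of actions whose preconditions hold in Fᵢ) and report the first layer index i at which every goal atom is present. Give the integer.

2

F0 = init (8 atoms)
F1 = F0 ∪ {above(b,b), above(c,c), above(d,d), above(f,f), at(b), at(f), ready(c), ready(f)}  (16 atoms)
F2 = F1 ∪ {at(d)}  (17 atoms)
goal ⊆ F2  ⇒  h_max = 2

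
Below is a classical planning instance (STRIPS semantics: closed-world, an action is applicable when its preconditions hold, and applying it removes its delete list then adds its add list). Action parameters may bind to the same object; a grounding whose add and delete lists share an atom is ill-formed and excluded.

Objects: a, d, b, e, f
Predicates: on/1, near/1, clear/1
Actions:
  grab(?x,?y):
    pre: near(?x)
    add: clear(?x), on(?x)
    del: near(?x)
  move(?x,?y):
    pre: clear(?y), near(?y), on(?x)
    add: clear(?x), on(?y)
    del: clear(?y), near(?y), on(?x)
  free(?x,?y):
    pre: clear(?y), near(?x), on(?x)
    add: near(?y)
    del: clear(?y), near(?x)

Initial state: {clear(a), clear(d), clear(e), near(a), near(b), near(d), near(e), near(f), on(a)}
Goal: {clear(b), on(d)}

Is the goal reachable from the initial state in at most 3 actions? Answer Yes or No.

Yes

1. grab(d,a)  →  {clear(a), clear(d), clear(e), near(a), near(b), near(e), near(f), on(a), on(d)}
2. grab(b,a)  →  {clear(a), clear(b), clear(d), clear(e), near(a), near(e), near(f), on(a), on(b), on(d)}
optimal plan length = 2; 2 ≤ 3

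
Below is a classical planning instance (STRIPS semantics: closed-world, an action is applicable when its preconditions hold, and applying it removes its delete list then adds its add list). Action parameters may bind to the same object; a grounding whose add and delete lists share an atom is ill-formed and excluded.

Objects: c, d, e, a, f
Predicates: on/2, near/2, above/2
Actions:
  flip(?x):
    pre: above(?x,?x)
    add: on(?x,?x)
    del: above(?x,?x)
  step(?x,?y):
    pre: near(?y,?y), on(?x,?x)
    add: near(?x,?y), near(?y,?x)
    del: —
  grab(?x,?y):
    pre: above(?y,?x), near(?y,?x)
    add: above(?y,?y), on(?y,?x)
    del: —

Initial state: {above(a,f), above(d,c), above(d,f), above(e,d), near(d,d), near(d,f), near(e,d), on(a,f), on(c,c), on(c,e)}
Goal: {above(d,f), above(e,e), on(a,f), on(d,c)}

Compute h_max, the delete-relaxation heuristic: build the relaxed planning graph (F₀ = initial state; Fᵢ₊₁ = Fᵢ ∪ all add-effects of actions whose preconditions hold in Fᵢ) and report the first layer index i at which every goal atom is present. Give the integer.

2

F0 = init (10 atoms)
F1 = F0 ∪ {above(d,d), above(e,e), near(c,d), near(d,c), on(d,f), on(e,d)}  (16 atoms)
F2 = F1 ∪ {on(d,c), on(d,d), on(e,e)}  (19 atoms)
goal ⊆ F2  ⇒  h_max = 2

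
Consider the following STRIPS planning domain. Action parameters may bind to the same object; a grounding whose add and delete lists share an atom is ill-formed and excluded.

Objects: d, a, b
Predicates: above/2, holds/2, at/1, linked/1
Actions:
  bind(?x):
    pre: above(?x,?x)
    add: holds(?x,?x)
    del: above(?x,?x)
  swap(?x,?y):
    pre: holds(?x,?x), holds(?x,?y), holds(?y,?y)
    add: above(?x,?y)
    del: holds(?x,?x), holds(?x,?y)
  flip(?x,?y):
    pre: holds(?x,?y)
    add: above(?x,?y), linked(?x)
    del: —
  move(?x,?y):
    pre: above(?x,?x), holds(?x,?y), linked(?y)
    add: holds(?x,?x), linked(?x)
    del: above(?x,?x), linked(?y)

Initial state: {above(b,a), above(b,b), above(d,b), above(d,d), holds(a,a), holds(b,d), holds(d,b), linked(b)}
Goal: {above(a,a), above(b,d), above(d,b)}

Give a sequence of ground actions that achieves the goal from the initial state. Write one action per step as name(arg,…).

1. swap(a,a)  →  {above(a,a), above(b,a), above(b,b), above(d,b), above(d,d), holds(b,d), holds(d,b), linked(b)}
2. flip(b,d)  →  {above(a,a), above(b,a), above(b,b), above(b,d), above(d,b), above(d,d), holds(b,d), holds(d,b), linked(b)}

swap(a,a); flip(b,d)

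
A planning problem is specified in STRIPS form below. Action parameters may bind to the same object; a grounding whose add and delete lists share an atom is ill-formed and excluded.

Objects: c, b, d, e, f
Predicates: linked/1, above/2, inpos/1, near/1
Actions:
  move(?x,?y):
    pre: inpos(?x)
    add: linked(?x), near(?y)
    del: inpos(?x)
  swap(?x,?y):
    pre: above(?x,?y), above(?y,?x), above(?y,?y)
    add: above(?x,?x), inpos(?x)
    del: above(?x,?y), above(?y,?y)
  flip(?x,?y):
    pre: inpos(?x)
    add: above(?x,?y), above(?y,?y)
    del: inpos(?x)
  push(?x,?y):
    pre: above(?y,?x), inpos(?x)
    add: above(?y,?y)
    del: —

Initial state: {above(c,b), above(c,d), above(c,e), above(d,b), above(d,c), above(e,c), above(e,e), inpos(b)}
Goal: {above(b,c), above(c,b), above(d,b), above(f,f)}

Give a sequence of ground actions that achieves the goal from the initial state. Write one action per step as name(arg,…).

swap(c,e); flip(c,f); flip(b,c)

1. swap(c,e)  →  {above(c,b), above(c,c), above(c,d), above(d,b), above(d,c), above(e,c), inpos(b), inpos(c)}
2. flip(c,f)  →  {above(c,b), above(c,c), above(c,d), above(c,f), above(d,b), above(d,c), above(e,c), above(f,f), inpos(b)}
3. flip(b,c)  →  {above(b,c), above(c,b), above(c,c), above(c,d), above(c,f), above(d,b), above(d,c), above(e,c), above(f,f)}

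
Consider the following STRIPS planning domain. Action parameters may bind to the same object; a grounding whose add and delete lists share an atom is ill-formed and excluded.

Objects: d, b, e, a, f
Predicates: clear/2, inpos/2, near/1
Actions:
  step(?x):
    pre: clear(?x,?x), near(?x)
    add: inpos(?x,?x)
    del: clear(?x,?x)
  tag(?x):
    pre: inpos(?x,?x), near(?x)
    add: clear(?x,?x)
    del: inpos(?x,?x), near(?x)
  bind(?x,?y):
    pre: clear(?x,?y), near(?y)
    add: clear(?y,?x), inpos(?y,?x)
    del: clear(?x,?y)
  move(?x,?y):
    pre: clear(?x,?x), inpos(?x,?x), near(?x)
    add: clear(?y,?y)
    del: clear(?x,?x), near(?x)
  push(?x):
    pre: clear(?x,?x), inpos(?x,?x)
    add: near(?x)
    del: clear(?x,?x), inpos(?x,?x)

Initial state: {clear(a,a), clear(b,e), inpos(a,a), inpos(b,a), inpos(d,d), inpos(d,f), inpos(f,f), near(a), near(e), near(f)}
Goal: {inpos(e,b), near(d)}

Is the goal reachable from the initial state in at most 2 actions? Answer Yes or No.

No

1. bind(b,e)  →  {clear(a,a), clear(e,b), inpos(a,a), inpos(b,a), inpos(d,d), inpos(d,f), inpos(e,b), inpos(f,f), near(a), near(e), near(f)}
2. move(a,d)  →  {clear(d,d), clear(e,b), inpos(a,a), inpos(b,a), inpos(d,d), inpos(d,f), inpos(e,b), inpos(f,f), near(e), near(f)}
3. push(d)  →  {clear(e,b), inpos(a,a), inpos(b,a), inpos(d,f), inpos(e,b), inpos(f,f), near(d), near(e), near(f)}
optimal plan length = 3; 3 > 2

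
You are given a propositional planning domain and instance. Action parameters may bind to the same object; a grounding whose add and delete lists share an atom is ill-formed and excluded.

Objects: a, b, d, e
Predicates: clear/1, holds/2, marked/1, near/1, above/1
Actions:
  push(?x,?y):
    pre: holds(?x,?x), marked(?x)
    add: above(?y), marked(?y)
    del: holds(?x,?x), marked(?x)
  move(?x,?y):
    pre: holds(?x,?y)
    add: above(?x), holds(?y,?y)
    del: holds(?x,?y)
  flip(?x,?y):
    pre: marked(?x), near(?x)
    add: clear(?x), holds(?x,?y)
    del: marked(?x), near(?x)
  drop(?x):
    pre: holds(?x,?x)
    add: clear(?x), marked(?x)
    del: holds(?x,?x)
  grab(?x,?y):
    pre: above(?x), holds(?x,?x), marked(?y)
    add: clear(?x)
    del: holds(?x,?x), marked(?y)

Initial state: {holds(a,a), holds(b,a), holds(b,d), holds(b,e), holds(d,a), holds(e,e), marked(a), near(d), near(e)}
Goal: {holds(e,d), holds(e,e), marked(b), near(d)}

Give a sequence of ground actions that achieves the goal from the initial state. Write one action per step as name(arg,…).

push(a,b); drop(e); move(b,e); flip(e,d)

1. push(a,b)  →  {above(b), holds(b,a), holds(b,d), holds(b,e), holds(d,a), holds(e,e), marked(b), near(d), near(e)}
2. drop(e)  →  {above(b), clear(e), holds(b,a), holds(b,d), holds(b,e), holds(d,a), marked(b), marked(e), near(d), near(e)}
3. move(b,e)  →  {above(b), clear(e), holds(b,a), holds(b,d), holds(d,a), holds(e,e), marked(b), marked(e), near(d), near(e)}
4. flip(e,d)  →  {above(b), clear(e), holds(b,a), holds(b,d), holds(d,a), holds(e,d), holds(e,e), marked(b), near(d)}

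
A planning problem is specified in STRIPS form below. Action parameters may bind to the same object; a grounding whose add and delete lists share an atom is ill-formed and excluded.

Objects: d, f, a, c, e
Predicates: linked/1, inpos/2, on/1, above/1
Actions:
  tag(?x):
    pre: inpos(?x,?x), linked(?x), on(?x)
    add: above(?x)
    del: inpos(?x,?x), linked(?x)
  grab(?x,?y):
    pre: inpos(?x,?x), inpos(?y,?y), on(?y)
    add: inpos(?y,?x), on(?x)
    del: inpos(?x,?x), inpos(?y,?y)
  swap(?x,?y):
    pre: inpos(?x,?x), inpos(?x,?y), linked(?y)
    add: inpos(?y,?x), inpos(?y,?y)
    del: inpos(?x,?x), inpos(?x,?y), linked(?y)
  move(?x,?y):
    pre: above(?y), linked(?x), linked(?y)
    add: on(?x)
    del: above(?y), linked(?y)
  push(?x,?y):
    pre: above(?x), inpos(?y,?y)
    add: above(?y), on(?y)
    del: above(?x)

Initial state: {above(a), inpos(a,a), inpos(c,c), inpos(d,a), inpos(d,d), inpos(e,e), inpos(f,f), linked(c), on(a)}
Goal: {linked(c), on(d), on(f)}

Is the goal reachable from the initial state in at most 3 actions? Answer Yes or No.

Yes

1. grab(d,a)  →  {above(a), inpos(a,d), inpos(c,c), inpos(d,a), inpos(e,e), inpos(f,f), linked(c), on(a), on(d)}
2. push(a,f)  →  {above(f), inpos(a,d), inpos(c,c), inpos(d,a), inpos(e,e), inpos(f,f), linked(c), on(a), on(d), on(f)}
optimal plan length = 2; 2 ≤ 3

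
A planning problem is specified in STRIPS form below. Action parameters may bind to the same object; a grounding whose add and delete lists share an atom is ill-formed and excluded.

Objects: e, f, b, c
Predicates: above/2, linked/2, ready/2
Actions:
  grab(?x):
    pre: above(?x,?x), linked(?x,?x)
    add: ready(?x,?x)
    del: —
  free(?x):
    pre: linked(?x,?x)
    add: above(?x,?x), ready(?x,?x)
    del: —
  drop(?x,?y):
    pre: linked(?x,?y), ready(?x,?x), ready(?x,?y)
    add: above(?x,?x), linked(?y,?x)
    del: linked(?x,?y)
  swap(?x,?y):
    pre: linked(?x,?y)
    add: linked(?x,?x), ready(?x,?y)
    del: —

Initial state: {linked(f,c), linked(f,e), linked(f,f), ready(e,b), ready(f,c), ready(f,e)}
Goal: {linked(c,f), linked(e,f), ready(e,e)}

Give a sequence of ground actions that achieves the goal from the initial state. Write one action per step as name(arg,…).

free(f); drop(f,e); drop(f,c); swap(e,f); free(e)

1. free(f)  →  {above(f,f), linked(f,c), linked(f,e), linked(f,f), ready(e,b), ready(f,c), ready(f,e), ready(f,f)}
2. drop(f,e)  →  {above(f,f), linked(e,f), linked(f,c), linked(f,f), ready(e,b), ready(f,c), ready(f,e), ready(f,f)}
3. drop(f,c)  →  {above(f,f), linked(c,f), linked(e,f), linked(f,f), ready(e,b), ready(f,c), ready(f,e), ready(f,f)}
4. swap(e,f)  →  {above(f,f), linked(c,f), linked(e,e), linked(e,f), linked(f,f), ready(e,b), ready(e,f), ready(f,c), ready(f,e), ready(f,f)}
5. free(e)  →  {above(e,e), above(f,f), linked(c,f), linked(e,e), linked(e,f), linked(f,f), ready(e,b), ready(e,e), ready(e,f), ready(f,c), ready(f,e), ready(f,f)}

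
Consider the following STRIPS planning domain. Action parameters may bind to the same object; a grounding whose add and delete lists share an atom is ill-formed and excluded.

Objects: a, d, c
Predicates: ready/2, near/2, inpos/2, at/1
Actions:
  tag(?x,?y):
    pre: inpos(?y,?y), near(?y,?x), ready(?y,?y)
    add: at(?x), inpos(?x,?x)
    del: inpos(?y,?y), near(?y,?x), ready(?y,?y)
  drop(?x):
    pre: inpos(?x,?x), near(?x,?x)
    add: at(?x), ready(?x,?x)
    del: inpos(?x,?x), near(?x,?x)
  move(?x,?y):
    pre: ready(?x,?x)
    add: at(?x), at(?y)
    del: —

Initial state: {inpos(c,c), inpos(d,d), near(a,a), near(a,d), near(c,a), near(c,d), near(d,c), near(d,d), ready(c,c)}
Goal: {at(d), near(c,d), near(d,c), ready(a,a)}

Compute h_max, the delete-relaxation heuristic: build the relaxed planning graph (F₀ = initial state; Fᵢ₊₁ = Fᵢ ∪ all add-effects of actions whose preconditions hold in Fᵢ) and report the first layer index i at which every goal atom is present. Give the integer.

2

F0 = init (9 atoms)
F1 = F0 ∪ {at(a), at(c), at(d), inpos(a,a), ready(d,d)}  (14 atoms)
F2 = F1 ∪ {ready(a,a)}  (15 atoms)
goal ⊆ F2  ⇒  h_max = 2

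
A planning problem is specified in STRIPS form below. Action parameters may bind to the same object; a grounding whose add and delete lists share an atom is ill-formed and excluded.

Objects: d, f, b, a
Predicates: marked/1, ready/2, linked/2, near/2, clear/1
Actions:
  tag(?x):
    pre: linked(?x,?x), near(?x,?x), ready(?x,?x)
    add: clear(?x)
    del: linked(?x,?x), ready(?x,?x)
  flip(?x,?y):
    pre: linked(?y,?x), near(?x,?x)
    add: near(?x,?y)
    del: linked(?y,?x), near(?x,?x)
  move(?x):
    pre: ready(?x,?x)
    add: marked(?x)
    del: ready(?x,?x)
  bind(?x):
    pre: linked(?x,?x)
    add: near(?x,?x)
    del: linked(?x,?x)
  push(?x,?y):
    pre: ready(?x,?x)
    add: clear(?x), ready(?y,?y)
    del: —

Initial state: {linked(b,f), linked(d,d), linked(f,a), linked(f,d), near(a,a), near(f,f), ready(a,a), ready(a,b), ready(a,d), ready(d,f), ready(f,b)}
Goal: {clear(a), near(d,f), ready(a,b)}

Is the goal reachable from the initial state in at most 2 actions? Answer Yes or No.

1. bind(d)  →  {linked(b,f), linked(f,a), linked(f,d), near(a,a), near(d,d), near(f,f), ready(a,a), ready(a,b), ready(a,d), ready(d,f), ready(f,b)}
2. flip(d,f)  →  {linked(b,f), linked(f,a), near(a,a), near(d,f), near(f,f), ready(a,a), ready(a,b), ready(a,d), ready(d,f), ready(f,b)}
3. push(a,d)  →  {clear(a), linked(b,f), linked(f,a), near(a,a), near(d,f), near(f,f), ready(a,a), ready(a,b), ready(a,d), ready(d,d), ready(d,f), ready(f,b)}
optimal plan length = 3; 3 > 2

No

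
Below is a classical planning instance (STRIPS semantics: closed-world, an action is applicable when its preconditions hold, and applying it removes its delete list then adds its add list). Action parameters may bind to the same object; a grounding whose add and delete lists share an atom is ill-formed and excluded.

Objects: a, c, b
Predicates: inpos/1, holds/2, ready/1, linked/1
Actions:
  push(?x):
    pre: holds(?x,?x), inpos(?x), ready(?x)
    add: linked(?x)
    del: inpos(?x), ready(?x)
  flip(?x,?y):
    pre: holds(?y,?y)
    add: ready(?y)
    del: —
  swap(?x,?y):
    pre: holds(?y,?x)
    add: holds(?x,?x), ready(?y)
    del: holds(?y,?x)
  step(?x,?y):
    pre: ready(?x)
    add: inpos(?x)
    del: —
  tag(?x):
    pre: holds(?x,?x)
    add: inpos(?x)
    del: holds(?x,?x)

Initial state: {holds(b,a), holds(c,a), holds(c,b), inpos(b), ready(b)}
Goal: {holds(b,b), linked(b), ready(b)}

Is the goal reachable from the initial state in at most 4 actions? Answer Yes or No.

1. swap(b,c)  →  {holds(b,a), holds(b,b), holds(c,a), inpos(b), ready(b), ready(c)}
2. push(b)  →  {holds(b,a), holds(b,b), holds(c,a), linked(b), ready(c)}
3. flip(a,b)  →  {holds(b,a), holds(b,b), holds(c,a), linked(b), ready(b), ready(c)}
optimal plan length = 3; 3 ≤ 4

Yes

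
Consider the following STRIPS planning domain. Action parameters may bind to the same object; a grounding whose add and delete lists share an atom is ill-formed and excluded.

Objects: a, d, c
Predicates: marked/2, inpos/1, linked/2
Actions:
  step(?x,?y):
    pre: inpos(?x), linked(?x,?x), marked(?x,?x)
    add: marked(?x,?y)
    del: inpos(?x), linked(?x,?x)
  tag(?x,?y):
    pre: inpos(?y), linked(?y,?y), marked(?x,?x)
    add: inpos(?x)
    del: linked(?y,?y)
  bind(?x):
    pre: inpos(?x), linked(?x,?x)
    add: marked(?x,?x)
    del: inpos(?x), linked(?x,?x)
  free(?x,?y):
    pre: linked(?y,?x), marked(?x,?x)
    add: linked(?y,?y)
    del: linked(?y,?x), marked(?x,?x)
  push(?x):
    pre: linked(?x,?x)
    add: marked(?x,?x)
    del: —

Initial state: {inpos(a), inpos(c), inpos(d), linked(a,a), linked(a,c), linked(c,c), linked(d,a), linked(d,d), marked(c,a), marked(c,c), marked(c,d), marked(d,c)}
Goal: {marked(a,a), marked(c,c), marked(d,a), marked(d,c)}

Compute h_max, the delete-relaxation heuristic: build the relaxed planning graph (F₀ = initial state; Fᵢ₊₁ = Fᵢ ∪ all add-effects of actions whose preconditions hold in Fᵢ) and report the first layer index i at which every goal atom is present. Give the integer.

2

F0 = init (12 atoms)
F1 = F0 ∪ {marked(a,a), marked(d,d)}  (14 atoms)
F2 = F1 ∪ {marked(a,c), marked(a,d), marked(d,a)}  (17 atoms)
goal ⊆ F2  ⇒  h_max = 2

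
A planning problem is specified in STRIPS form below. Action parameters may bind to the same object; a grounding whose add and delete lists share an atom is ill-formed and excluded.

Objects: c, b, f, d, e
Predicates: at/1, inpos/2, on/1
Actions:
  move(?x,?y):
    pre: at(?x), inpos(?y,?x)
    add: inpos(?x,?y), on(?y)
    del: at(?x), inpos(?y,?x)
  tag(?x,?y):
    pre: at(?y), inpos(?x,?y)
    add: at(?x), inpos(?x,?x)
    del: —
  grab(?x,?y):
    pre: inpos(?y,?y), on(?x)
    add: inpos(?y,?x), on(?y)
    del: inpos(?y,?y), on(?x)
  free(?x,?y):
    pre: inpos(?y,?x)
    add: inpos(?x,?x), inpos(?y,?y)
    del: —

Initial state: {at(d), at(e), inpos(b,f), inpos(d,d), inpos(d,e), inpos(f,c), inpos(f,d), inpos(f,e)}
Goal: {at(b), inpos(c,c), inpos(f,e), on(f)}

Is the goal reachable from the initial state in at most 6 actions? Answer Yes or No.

1. move(d,f)  →  {at(e), inpos(b,f), inpos(d,d), inpos(d,e), inpos(d,f), inpos(f,c), inpos(f,e), on(f)}
2. tag(f,e)  →  {at(e), at(f), inpos(b,f), inpos(d,d), inpos(d,e), inpos(d,f), inpos(f,c), inpos(f,e), inpos(f,f), on(f)}
3. tag(b,f)  →  {at(b), at(e), at(f), inpos(b,b), inpos(b,f), inpos(d,d), inpos(d,e), inpos(d,f), inpos(f,c), inpos(f,e), inpos(f,f), on(f)}
4. free(c,f)  →  {at(b), at(e), at(f), inpos(b,b), inpos(b,f), inpos(c,c), inpos(d,d), inpos(d,e), inpos(d,f), inpos(f,c), inpos(f,e), inpos(f,f), on(f)}
optimal plan length = 4; 4 ≤ 6

Yes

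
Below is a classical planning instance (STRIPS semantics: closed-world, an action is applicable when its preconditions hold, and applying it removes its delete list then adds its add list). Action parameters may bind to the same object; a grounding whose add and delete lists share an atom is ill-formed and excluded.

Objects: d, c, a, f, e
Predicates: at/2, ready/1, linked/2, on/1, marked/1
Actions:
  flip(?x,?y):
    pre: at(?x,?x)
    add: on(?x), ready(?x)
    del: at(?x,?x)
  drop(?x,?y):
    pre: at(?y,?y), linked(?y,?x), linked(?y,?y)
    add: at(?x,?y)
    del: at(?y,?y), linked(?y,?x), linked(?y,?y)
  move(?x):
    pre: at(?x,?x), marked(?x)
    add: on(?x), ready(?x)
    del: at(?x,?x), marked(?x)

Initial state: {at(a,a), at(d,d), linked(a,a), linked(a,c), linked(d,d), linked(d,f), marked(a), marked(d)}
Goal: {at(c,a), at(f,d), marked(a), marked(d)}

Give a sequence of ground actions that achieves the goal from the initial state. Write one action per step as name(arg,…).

drop(c,a); drop(f,d)

1. drop(c,a)  →  {at(c,a), at(d,d), linked(d,d), linked(d,f), marked(a), marked(d)}
2. drop(f,d)  →  {at(c,a), at(f,d), marked(a), marked(d)}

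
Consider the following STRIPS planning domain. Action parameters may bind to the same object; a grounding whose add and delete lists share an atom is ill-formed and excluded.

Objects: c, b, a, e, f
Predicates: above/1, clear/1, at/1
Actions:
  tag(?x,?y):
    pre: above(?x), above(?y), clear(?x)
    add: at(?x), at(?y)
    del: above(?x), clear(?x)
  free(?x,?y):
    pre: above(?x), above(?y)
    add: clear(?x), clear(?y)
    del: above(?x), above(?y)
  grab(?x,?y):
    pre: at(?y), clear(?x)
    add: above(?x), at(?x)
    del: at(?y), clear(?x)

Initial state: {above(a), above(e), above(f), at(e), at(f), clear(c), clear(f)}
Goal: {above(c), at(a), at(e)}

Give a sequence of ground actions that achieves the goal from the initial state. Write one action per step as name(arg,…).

1. tag(f,a)  →  {above(a), above(e), at(a), at(e), at(f), clear(c)}
2. grab(c,f)  →  {above(a), above(c), above(e), at(a), at(c), at(e)}

tag(f,a); grab(c,f)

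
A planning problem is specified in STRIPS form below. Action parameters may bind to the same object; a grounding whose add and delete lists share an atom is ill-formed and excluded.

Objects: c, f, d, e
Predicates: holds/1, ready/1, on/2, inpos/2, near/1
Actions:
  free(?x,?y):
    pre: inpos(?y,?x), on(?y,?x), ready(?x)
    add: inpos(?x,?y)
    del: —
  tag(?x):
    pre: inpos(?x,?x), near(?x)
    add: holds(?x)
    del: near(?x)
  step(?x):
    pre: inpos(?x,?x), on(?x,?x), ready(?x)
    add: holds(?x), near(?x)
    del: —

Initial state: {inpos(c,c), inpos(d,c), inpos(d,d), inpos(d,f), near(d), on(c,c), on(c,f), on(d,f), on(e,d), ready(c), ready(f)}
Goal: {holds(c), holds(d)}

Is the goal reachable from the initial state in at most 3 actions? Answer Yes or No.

Yes

1. tag(d)  →  {holds(d), inpos(c,c), inpos(d,c), inpos(d,d), inpos(d,f), on(c,c), on(c,f), on(d,f), on(e,d), ready(c), ready(f)}
2. step(c)  →  {holds(c), holds(d), inpos(c,c), inpos(d,c), inpos(d,d), inpos(d,f), near(c), on(c,c), on(c,f), on(d,f), on(e,d), ready(c), ready(f)}
optimal plan length = 2; 2 ≤ 3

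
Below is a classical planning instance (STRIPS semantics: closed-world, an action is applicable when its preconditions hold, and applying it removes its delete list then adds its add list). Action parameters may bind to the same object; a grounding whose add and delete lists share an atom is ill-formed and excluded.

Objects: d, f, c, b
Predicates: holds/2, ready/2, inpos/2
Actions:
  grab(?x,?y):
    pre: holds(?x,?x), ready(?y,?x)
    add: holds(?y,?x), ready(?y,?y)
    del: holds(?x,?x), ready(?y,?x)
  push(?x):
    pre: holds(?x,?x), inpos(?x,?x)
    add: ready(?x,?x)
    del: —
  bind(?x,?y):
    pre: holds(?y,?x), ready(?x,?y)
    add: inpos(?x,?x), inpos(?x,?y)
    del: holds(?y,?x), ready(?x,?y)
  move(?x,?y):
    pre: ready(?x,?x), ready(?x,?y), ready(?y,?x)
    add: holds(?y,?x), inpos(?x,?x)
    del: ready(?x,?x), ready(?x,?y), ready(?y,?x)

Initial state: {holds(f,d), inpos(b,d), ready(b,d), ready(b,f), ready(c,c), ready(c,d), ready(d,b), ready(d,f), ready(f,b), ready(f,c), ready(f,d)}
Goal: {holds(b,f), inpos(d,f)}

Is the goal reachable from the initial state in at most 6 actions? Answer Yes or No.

1. bind(d,f)  →  {inpos(b,d), inpos(d,d), inpos(d,f), ready(b,d), ready(b,f), ready(c,c), ready(c,d), ready(d,b), ready(f,b), ready(f,c), ready(f,d)}
2. move(c,c)  →  {holds(c,c), inpos(b,d), inpos(c,c), inpos(d,d), inpos(d,f), ready(b,d), ready(b,f), ready(c,d), ready(d,b), ready(f,b), ready(f,c), ready(f,d)}
3. grab(c,f)  →  {holds(f,c), inpos(b,d), inpos(c,c), inpos(d,d), inpos(d,f), ready(b,d), ready(b,f), ready(c,d), ready(d,b), ready(f,b), ready(f,d), ready(f,f)}
4. move(f,b)  →  {holds(b,f), holds(f,c), inpos(b,d), inpos(c,c), inpos(d,d), inpos(d,f), inpos(f,f), ready(b,d), ready(c,d), ready(d,b), ready(f,d)}
optimal plan length = 4; 4 ≤ 6

Yes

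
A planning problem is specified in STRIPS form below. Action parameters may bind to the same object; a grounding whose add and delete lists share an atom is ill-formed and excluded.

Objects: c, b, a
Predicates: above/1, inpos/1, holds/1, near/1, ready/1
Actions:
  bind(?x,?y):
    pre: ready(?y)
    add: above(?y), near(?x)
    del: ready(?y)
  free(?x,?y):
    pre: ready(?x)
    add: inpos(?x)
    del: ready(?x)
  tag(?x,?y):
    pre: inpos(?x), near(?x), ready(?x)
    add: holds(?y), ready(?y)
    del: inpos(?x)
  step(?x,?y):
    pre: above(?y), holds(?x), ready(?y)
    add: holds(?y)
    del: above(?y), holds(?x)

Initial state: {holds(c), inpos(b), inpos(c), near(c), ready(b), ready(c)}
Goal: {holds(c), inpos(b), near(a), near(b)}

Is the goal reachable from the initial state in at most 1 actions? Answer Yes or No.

1. bind(b,c)  →  {above(c), holds(c), inpos(b), inpos(c), near(b), near(c), ready(b)}
2. bind(a,b)  →  {above(b), above(c), holds(c), inpos(b), inpos(c), near(a), near(b), near(c)}
optimal plan length = 2; 2 > 1

No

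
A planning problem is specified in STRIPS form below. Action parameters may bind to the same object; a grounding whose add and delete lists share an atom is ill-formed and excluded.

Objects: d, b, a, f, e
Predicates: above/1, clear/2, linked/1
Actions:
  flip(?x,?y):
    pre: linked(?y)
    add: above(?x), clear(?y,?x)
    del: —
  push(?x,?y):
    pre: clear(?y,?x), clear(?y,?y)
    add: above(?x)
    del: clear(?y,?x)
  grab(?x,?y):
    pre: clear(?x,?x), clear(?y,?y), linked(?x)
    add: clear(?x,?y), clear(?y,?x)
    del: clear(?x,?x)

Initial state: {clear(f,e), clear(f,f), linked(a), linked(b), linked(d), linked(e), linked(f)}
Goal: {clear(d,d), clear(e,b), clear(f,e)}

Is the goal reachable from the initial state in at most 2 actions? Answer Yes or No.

Yes

1. flip(d,d)  →  {above(d), clear(d,d), clear(f,e), clear(f,f), linked(a), linked(b), linked(d), linked(e), linked(f)}
2. flip(b,e)  →  {above(b), above(d), clear(d,d), clear(e,b), clear(f,e), clear(f,f), linked(a), linked(b), linked(d), linked(e), linked(f)}
optimal plan length = 2; 2 ≤ 2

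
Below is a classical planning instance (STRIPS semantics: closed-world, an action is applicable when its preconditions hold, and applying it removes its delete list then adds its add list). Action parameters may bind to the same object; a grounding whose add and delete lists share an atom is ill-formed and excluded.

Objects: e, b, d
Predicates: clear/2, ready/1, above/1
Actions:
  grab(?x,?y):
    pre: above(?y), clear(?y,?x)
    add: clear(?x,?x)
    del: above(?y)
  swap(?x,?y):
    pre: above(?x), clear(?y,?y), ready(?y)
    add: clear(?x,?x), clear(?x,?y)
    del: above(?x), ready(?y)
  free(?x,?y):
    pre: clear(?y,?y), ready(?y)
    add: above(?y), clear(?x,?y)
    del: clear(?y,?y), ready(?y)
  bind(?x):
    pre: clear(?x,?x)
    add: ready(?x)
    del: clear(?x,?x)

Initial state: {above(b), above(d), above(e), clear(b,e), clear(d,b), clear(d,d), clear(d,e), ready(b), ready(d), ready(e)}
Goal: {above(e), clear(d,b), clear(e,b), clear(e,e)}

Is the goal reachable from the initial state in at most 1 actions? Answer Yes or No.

1. grab(e,b)  →  {above(d), above(e), clear(b,e), clear(d,b), clear(d,d), clear(d,e), clear(e,e), ready(b), ready(d), ready(e)}
2. grab(b,d)  →  {above(e), clear(b,b), clear(b,e), clear(d,b), clear(d,d), clear(d,e), clear(e,e), ready(b), ready(d), ready(e)}
3. free(e,b)  →  {above(b), above(e), clear(b,e), clear(d,b), clear(d,d), clear(d,e), clear(e,b), clear(e,e), ready(d), ready(e)}
optimal plan length = 3; 3 > 1

No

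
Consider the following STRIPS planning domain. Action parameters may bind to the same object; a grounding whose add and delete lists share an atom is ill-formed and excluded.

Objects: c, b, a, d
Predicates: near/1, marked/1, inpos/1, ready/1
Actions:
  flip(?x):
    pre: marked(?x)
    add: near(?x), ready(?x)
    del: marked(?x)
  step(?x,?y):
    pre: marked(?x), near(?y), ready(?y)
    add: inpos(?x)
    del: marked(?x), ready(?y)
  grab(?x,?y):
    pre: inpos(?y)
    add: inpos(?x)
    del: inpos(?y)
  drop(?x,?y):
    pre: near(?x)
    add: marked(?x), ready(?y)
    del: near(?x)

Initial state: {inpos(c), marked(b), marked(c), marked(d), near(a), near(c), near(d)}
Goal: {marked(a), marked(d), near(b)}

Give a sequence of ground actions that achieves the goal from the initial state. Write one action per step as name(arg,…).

flip(b); drop(a,c)

1. flip(b)  →  {inpos(c), marked(c), marked(d), near(a), near(b), near(c), near(d), ready(b)}
2. drop(a,c)  →  {inpos(c), marked(a), marked(c), marked(d), near(b), near(c), near(d), ready(b), ready(c)}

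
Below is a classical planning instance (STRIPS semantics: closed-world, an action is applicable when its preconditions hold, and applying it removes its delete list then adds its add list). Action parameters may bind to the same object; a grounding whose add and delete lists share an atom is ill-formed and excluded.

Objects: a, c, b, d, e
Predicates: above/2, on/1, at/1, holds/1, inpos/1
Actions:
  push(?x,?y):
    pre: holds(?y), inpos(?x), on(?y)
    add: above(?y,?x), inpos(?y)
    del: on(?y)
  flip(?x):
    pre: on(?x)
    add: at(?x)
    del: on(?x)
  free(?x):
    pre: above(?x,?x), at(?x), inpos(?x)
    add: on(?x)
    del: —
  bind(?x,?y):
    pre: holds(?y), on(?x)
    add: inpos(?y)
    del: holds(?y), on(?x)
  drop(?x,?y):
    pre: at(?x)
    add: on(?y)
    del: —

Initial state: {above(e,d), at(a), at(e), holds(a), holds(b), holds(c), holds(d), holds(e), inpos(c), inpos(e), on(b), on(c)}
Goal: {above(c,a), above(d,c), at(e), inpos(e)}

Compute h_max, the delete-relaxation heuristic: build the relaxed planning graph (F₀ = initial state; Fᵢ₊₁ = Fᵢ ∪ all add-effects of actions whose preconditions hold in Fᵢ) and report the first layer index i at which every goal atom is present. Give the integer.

2

F0 = init (12 atoms)
F1 = F0 ∪ {above(b,c), above(b,e), above(c,c), above(c,e), at(b), at(c), inpos(a), inpos(b), inpos(d), on(a), on(d), on(e)}  (24 atoms)
F2 = F1 ∪ {above(a,a), above(a,b), above(a,c), above(a,d), above(a,e), above(b,a), above(b,b), above(b,d), above(c,a), above(c,b), above(c,d), above(d,a), above(d,b), above(d,c), above(d,d), above(d,e), above(e,a), above(e,b), above(e,c), above(e,e), at(d)}  (45 atoms)
goal ⊆ F2  ⇒  h_max = 2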